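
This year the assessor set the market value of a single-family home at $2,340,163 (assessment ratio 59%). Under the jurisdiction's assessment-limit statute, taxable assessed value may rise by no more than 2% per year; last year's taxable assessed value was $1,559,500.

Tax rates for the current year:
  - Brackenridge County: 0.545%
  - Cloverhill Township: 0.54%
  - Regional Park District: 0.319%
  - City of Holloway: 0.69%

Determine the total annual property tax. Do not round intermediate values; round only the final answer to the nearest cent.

$28,911.78

Uncapped assessed value = $2,340,163 × 0.59 = $1,380,696.17
Cap limit = $1,559,500 × 1.02 = $1,590,690
Taxable assessed value = min($1,380,696.17, $1,590,690) = $1,380,696.17 (cap does not bind)
Brackenridge County: $1,380,696.17 × 0.00545 = $7,524.7941265
Cloverhill Township: $1,380,696.17 × 0.0054 = $7,455.759318
Regional Park District: $1,380,696.17 × 0.00319 = $4,404.4207823
City of Holloway: $1,380,696.17 × 0.0069 = $9,526.803573
Total = $28,911.7777998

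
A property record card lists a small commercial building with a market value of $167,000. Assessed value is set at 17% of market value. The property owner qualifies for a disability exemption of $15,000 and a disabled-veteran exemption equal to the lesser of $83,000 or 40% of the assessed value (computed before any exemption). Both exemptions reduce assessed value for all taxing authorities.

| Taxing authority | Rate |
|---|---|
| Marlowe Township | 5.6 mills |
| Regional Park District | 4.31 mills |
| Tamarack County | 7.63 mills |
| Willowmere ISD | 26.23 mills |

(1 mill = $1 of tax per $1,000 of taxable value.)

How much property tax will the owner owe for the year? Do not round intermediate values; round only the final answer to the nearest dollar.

$89

Assessed value = $167,000 × 0.17 = $28,390
Disabled-veteran exemption = min($83,000, 40% × $28,390) = min($83,000, $11,356) = $11,356 (percentage binds)
Taxable value = $28,390 − $15,000 − $11,356 = $2,034
Marlowe Township: $2,034 × 0.0056 = $11.3904
Regional Park District: $2,034 × 0.00431 = $8.76654
Tamarack County: $2,034 × 0.00763 = $15.51942
Willowmere ISD: $2,034 × 0.02623 = $53.35182
Total = $89.02818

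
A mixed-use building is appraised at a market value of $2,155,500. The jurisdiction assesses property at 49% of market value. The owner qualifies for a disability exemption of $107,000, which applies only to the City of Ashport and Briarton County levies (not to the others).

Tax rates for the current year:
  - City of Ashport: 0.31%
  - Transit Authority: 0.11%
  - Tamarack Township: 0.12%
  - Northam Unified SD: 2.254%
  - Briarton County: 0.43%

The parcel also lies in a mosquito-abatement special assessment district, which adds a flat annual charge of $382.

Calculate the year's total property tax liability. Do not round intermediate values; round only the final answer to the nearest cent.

Assessed value = $2,155,500 × 0.49 = $1,056,195
City of Ashport: ($1,056,195 − $107,000) × 0.0031 = $949,195 × 0.0031 = $2,942.5045
Transit Authority: $1,056,195 × 0.0011 = $1,161.8145
Tamarack Township: $1,056,195 × 0.0012 = $1,267.434
Northam Unified SD: $1,056,195 × 0.02254 = $23,806.6353
Briarton County: ($1,056,195 − $107,000) × 0.0043 = $949,195 × 0.0043 = $4,081.5385
Levies subtotal = $33,259.9268
Total = $33,259.9268 + $382 = $33,641.9268

$33,641.93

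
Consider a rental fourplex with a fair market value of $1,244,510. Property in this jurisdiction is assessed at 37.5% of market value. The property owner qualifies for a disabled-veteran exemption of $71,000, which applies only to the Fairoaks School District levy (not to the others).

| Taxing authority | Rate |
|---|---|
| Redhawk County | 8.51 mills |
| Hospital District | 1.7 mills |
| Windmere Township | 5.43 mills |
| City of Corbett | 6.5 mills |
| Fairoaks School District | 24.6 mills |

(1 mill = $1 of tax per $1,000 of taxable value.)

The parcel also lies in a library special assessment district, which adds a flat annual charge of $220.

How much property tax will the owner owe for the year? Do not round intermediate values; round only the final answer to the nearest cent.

Assessed value = $1,244,510 × 0.375 = $466,691.25
Redhawk County: $466,691.25 × 0.00851 = $3,971.5425375
Hospital District: $466,691.25 × 0.0017 = $793.375125
Windmere Township: $466,691.25 × 0.00543 = $2,534.1334875
City of Corbett: $466,691.25 × 0.0065 = $3,033.493125
Fairoaks School District: ($466,691.25 − $71,000) × 0.0246 = $395,691.25 × 0.0246 = $9,734.00475
Levies subtotal = $20,066.549025
Total = $20,066.549025 + $220 = $20,286.549025

$20,286.55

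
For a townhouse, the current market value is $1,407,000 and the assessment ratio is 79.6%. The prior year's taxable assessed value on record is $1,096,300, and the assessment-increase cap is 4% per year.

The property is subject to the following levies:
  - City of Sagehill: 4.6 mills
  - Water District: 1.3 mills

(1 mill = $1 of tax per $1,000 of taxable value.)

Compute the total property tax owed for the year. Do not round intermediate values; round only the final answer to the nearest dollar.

Uncapped assessed value = $1,407,000 × 0.796 = $1,119,972
Cap limit = $1,096,300 × 1.04 = $1,140,152
Taxable assessed value = min($1,119,972, $1,140,152) = $1,119,972 (cap does not bind)
City of Sagehill: $1,119,972 × 0.0046 = $5,151.8712
Water District: $1,119,972 × 0.0013 = $1,455.9636
Total = $6,607.8348

$6,608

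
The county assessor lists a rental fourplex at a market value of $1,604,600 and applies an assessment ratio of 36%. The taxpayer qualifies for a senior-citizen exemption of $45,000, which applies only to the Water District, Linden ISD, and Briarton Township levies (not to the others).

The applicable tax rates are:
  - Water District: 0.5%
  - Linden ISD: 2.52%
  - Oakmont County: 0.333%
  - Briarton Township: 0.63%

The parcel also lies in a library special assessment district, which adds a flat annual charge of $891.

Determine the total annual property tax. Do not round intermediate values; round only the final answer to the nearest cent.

Assessed value = $1,604,600 × 0.36 = $577,656
Water District: ($577,656 − $45,000) × 0.005 = $532,656 × 0.005 = $2,663.28
Linden ISD: ($577,656 − $45,000) × 0.0252 = $532,656 × 0.0252 = $13,422.9312
Oakmont County: $577,656 × 0.00333 = $1,923.59448
Briarton Township: ($577,656 − $45,000) × 0.0063 = $532,656 × 0.0063 = $3,355.7328
Levies subtotal = $21,365.53848
Total = $21,365.53848 + $891 = $22,256.53848

$22,256.54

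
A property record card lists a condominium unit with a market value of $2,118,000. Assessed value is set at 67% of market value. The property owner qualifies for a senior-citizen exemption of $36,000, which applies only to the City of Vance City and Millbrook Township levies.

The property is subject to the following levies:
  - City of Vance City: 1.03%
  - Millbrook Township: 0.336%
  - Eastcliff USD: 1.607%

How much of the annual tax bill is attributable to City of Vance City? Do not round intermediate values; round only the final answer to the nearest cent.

Assessed value = $2,118,000 × 0.67 = $1,419,060
City of Vance City taxable value = $1,419,060 − $36,000 = $1,383,060
City of Vance City levy = $1,383,060 × 0.0103 = $14,245.518

$14,245.52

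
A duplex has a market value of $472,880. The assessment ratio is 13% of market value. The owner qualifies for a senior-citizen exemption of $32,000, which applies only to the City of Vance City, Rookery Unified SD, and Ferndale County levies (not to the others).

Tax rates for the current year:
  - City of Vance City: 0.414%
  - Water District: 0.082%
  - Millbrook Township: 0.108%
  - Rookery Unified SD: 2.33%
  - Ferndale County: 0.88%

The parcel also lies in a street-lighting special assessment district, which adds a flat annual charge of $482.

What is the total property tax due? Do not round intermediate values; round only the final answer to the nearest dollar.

$1,667

Assessed value = $472,880 × 0.13 = $61,474.4
City of Vance City: ($61,474.4 − $32,000) × 0.00414 = $29,474.4 × 0.00414 = $122.024016
Water District: $61,474.4 × 0.00082 = $50.409008
Millbrook Township: $61,474.4 × 0.00108 = $66.392352
Rookery Unified SD: ($61,474.4 − $32,000) × 0.0233 = $29,474.4 × 0.0233 = $686.75352
Ferndale County: ($61,474.4 − $32,000) × 0.0088 = $29,474.4 × 0.0088 = $259.37472
Levies subtotal = $1,184.953616
Total = $1,184.953616 + $482 = $1,666.953616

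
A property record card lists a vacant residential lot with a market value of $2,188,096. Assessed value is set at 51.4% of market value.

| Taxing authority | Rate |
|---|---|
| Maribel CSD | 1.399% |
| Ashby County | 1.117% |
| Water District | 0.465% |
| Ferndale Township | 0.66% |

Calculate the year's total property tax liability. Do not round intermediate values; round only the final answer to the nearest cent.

Assessed value = $2,188,096 × 0.514 = $1,124,681.344
Maribel CSD: $1,124,681.344 × 0.01399 = $15,734.29200256
Ashby County: $1,124,681.344 × 0.01117 = $12,562.69061248
Water District: $1,124,681.344 × 0.00465 = $5,229.7682496
Ferndale Township: $1,124,681.344 × 0.0066 = $7,422.8968704
Total = $15,734.29200256 + $12,562.69061248 + $5,229.7682496 + $7,422.8968704 = $40,949.64773504

$40,949.65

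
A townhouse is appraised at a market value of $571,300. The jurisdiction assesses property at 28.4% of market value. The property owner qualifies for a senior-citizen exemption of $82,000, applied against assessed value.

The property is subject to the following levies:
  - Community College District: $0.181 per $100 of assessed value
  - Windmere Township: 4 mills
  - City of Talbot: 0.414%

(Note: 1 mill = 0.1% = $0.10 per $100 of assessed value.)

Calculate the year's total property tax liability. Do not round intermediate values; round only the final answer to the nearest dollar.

$798

Assessed value = $571,300 × 0.284 = $162,249.2
Taxable value = $162,249.2 − $82,000 = $80,249.2
Community College District: $80,249.2 × 0.00181 = $145.251052
Windmere Township: $80,249.2 × 0.004 = $320.9968
City of Talbot: $80,249.2 × 0.00414 = $332.231688
Total = $798.47954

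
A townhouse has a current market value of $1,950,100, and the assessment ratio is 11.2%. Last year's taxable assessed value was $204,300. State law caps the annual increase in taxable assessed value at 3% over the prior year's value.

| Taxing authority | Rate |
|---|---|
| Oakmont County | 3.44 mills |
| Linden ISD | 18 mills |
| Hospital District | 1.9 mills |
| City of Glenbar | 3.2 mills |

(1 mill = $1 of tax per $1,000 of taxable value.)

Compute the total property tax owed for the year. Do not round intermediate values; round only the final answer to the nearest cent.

$5,584.79

Uncapped assessed value = $1,950,100 × 0.112 = $218,411.2
Cap limit = $204,300 × 1.03 = $210,429
Taxable assessed value = min($218,411.2, $210,429) = $210,429 (cap binds)
Oakmont County: $210,429 × 0.00344 = $723.87576
Linden ISD: $210,429 × 0.018 = $3,787.722
Hospital District: $210,429 × 0.0019 = $399.8151
City of Glenbar: $210,429 × 0.0032 = $673.3728
Total = $5,584.78566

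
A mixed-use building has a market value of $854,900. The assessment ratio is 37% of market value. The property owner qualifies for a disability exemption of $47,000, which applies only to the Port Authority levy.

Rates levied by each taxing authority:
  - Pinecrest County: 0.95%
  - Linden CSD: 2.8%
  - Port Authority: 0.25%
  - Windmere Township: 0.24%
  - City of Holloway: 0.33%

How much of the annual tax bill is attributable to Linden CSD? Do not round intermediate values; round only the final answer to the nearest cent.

Assessed value = $854,900 × 0.37 = $316,313
Linden CSD taxable value = $316,313 (exemption does not apply)
Linden CSD levy = $316,313 × 0.028 = $8,856.764

$8,856.76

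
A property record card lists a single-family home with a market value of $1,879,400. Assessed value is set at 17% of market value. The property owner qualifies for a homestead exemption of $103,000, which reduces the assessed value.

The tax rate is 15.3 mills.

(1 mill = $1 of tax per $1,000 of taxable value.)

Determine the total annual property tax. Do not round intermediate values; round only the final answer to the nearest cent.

Assessed value = $1,879,400 × 0.17 = $319,498
Taxable value = $319,498 − $103,000 = $216,498
Tax = $216,498 × 0.0153 = $3,312.4194

$3,312.42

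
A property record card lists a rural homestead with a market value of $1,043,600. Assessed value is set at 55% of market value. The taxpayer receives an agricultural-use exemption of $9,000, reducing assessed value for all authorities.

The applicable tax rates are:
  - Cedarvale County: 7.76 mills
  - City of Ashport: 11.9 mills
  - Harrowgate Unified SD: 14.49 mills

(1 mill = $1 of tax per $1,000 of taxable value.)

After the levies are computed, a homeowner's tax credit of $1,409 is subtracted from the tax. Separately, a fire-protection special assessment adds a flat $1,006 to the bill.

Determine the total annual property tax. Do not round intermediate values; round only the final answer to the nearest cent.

$18,891.07

Assessed value = $1,043,600 × 0.55 = $573,980
Taxable value = $573,980 − $9,000 = $564,980
Cedarvale County: $564,980 × 0.00776 = $4,384.2448
City of Ashport: $564,980 × 0.0119 = $6,723.262
Harrowgate Unified SD: $564,980 × 0.01449 = $8,186.5602
Levies subtotal = $19,294.067
After credit = $19,294.067 − $1,409 = $17,885.067
Total = $17,885.067 + $1,006 = $18,891.067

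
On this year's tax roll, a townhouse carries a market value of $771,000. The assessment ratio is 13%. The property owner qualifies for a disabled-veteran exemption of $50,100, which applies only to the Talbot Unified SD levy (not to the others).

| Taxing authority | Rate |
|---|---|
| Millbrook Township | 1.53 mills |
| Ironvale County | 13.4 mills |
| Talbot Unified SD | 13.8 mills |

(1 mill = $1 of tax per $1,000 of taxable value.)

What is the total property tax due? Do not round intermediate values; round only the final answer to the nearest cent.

$2,188.23

Assessed value = $771,000 × 0.13 = $100,230
Millbrook Township: $100,230 × 0.00153 = $153.3519
Ironvale County: $100,230 × 0.0134 = $1,343.082
Talbot Unified SD: ($100,230 − $50,100) × 0.0138 = $50,130 × 0.0138 = $691.794
Total = $2,188.2279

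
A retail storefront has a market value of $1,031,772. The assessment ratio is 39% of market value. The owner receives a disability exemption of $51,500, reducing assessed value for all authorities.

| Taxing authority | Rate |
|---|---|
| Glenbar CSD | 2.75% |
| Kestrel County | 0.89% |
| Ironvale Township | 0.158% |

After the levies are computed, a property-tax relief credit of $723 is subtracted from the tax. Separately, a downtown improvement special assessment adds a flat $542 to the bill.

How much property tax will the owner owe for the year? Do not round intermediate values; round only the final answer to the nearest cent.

Assessed value = $1,031,772 × 0.39 = $402,391.08
Taxable value = $402,391.08 − $51,500 = $350,891.08
Glenbar CSD: $350,891.08 × 0.0275 = $9,649.5047
Kestrel County: $350,891.08 × 0.0089 = $3,122.930612
Ironvale Township: $350,891.08 × 0.00158 = $554.4079064
Levies subtotal = $13,326.8432184
After credit = $13,326.8432184 − $723 = $12,603.8432184
Total = $12,603.8432184 + $542 = $13,145.8432184

$13,145.84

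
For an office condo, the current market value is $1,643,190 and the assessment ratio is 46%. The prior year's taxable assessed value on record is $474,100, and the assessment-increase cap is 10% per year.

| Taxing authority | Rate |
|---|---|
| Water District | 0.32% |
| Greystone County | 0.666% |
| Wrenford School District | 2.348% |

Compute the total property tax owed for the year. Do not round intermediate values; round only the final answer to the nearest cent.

$17,387.14

Uncapped assessed value = $1,643,190 × 0.46 = $755,867.4
Cap limit = $474,100 × 1.1 = $521,510
Taxable assessed value = min($755,867.4, $521,510) = $521,510 (cap binds)
Water District: $521,510 × 0.0032 = $1,668.832
Greystone County: $521,510 × 0.00666 = $3,473.2566
Wrenford School District: $521,510 × 0.02348 = $12,245.0548
Total = $17,387.1434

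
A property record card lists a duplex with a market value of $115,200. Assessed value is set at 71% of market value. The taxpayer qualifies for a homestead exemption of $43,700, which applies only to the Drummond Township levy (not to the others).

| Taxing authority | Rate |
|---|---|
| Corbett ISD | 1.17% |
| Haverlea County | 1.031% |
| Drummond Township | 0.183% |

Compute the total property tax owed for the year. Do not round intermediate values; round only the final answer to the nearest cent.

Assessed value = $115,200 × 0.71 = $81,792
Corbett ISD: $81,792 × 0.0117 = $956.9664
Haverlea County: $81,792 × 0.01031 = $843.27552
Drummond Township: ($81,792 − $43,700) × 0.00183 = $38,092 × 0.00183 = $69.70836
Total = $1,869.95028

$1,869.95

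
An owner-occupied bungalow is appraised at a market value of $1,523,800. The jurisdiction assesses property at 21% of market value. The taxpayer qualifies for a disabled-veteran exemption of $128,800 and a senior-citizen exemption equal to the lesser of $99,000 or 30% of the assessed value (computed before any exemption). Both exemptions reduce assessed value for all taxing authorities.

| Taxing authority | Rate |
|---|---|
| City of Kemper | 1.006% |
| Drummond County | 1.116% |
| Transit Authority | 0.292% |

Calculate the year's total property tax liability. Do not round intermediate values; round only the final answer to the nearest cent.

$2,298.09

Assessed value = $1,523,800 × 0.21 = $319,998
Senior-citizen exemption = min($99,000, 30% × $319,998) = min($99,000, $95,999.4) = $95,999.4 (percentage binds)
Taxable value = $319,998 − $128,800 − $95,999.4 = $95,198.6
City of Kemper: $95,198.6 × 0.01006 = $957.697916
Drummond County: $95,198.6 × 0.01116 = $1,062.416376
Transit Authority: $95,198.6 × 0.00292 = $277.979912
Total = $2,298.094204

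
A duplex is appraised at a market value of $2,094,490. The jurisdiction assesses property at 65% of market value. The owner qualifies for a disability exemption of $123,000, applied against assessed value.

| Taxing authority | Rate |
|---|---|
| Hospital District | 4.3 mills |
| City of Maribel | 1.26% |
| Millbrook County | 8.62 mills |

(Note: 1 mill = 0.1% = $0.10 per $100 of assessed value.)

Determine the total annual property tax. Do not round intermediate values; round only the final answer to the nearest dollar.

Assessed value = $2,094,490 × 0.65 = $1,361,418.5
Taxable value = $1,361,418.5 − $123,000 = $1,238,418.5
Hospital District: $1,238,418.5 × 0.0043 = $5,325.19955
City of Maribel: $1,238,418.5 × 0.0126 = $15,604.0731
Millbrook County: $1,238,418.5 × 0.00862 = $10,675.16747
Total = $31,604.44012

$31,604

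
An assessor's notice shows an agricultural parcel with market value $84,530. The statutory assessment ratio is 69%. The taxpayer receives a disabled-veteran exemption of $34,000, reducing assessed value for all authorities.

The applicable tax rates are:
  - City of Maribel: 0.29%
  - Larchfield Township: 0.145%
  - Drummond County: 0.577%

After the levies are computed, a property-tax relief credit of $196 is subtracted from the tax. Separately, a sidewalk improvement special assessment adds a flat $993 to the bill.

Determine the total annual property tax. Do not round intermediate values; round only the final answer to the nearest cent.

$1,043.18

Assessed value = $84,530 × 0.69 = $58,325.7
Taxable value = $58,325.7 − $34,000 = $24,325.7
City of Maribel: $24,325.7 × 0.0029 = $70.54453
Larchfield Township: $24,325.7 × 0.00145 = $35.272265
Drummond County: $24,325.7 × 0.00577 = $140.359289
Levies subtotal = $246.176084
After credit = $246.176084 − $196 = $50.176084
Total = $50.176084 + $993 = $1,043.176084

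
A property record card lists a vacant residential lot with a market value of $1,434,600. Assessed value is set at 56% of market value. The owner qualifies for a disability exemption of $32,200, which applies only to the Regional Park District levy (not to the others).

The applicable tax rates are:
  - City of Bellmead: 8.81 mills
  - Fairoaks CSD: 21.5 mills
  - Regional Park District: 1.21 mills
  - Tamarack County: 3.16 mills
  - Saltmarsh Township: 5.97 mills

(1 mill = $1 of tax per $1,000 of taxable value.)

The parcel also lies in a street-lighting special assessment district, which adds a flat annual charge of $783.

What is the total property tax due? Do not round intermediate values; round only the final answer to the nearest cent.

$33,401.27

Assessed value = $1,434,600 × 0.56 = $803,376
City of Bellmead: $803,376 × 0.00881 = $7,077.74256
Fairoaks CSD: $803,376 × 0.0215 = $17,272.584
Regional Park District: ($803,376 − $32,200) × 0.00121 = $771,176 × 0.00121 = $933.12296
Tamarack County: $803,376 × 0.00316 = $2,538.66816
Saltmarsh Township: $803,376 × 0.00597 = $4,796.15472
Levies subtotal = $32,618.2724
Total = $32,618.2724 + $783 = $33,401.2724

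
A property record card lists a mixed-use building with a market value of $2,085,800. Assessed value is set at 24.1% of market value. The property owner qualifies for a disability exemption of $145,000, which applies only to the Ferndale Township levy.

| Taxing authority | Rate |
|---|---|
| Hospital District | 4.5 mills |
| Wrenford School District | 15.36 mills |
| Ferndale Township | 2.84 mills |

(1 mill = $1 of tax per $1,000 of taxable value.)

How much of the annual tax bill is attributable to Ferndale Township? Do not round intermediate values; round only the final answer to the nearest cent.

Assessed value = $2,085,800 × 0.241 = $502,677.8
Ferndale Township taxable value = $502,677.8 − $145,000 = $357,677.8
Ferndale Township levy = $357,677.8 × 0.00284 = $1,015.804952

$1,015.80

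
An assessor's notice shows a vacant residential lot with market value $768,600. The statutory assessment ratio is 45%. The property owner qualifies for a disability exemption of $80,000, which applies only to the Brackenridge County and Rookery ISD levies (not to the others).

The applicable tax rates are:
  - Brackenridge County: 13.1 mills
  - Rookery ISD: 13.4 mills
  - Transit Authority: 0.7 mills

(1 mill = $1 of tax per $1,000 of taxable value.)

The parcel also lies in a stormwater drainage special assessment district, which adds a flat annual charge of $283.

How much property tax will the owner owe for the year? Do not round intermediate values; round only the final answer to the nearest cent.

Assessed value = $768,600 × 0.45 = $345,870
Brackenridge County: ($345,870 − $80,000) × 0.0131 = $265,870 × 0.0131 = $3,482.897
Rookery ISD: ($345,870 − $80,000) × 0.0134 = $265,870 × 0.0134 = $3,562.658
Transit Authority: $345,870 × 0.0007 = $242.109
Levies subtotal = $7,287.664
Total = $7,287.664 + $283 = $7,570.664

$7,570.66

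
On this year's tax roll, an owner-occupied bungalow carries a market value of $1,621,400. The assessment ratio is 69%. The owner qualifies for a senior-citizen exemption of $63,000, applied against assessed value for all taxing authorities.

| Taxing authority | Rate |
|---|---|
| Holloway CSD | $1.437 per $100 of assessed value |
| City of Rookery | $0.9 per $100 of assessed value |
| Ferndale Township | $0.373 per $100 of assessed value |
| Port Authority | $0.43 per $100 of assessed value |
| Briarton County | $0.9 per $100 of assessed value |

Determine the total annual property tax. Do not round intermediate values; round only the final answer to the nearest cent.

Assessed value = $1,621,400 × 0.69 = $1,118,766
Taxable value = $1,118,766 − $63,000 = $1,055,766
Holloway CSD: $1,055,766 × 0.01437 = $15,171.35742
City of Rookery: $1,055,766 × 0.009 = $9,501.894
Ferndale Township: $1,055,766 × 0.00373 = $3,938.00718
Port Authority: $1,055,766 × 0.0043 = $4,539.7938
Briarton County: $1,055,766 × 0.009 = $9,501.894
Total = $15,171.35742 + $9,501.894 + $3,938.00718 + $4,539.7938 + $9,501.894 = $42,652.9464

$42,652.95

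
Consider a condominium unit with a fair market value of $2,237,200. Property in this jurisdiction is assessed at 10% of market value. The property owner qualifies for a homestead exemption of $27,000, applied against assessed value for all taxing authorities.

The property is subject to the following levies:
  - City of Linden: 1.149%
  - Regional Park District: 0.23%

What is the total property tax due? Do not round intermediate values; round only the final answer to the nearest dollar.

$2,713

Assessed value = $2,237,200 × 0.1 = $223,720
Taxable value = $223,720 − $27,000 = $196,720
City of Linden: $196,720 × 0.01149 = $2,260.3128
Regional Park District: $196,720 × 0.0023 = $452.456
Total = $2,260.3128 + $452.456 = $2,712.7688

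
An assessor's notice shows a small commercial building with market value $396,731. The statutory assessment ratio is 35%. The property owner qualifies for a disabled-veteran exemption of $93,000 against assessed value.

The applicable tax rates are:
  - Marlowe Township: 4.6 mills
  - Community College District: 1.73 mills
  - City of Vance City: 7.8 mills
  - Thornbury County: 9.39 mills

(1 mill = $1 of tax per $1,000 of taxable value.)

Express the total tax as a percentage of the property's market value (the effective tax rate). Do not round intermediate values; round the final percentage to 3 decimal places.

Assessed value = $396,731 × 0.35 = $138,855.85
Taxable value = $138,855.85 − $93,000 = $45,855.85
Marlowe Township: $45,855.85 × 0.0046 = $210.93691
Community College District: $45,855.85 × 0.00173 = $79.3306205
City of Vance City: $45,855.85 × 0.0078 = $357.67563
Thornbury County: $45,855.85 × 0.00939 = $430.5864315
Total tax = $1,078.529592
Effective rate = $1,078.529592 ÷ $396,731 = 0.272% of market value

0.272%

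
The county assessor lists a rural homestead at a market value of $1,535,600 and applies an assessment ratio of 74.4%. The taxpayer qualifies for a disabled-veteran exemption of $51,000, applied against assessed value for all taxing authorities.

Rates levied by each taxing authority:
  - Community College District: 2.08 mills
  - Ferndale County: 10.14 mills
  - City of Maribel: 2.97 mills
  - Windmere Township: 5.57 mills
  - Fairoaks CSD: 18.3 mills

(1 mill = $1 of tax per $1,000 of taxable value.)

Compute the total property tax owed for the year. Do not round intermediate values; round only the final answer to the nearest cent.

$42,633.46

Assessed value = $1,535,600 × 0.744 = $1,142,486.4
Taxable value = $1,142,486.4 − $51,000 = $1,091,486.4
Community College District: $1,091,486.4 × 0.00208 = $2,270.291712
Ferndale County: $1,091,486.4 × 0.01014 = $11,067.672096
City of Maribel: $1,091,486.4 × 0.00297 = $3,241.714608
Windmere Township: $1,091,486.4 × 0.00557 = $6,079.579248
Fairoaks CSD: $1,091,486.4 × 0.0183 = $19,974.20112
Total = $2,270.291712 + $11,067.672096 + $3,241.714608 + $6,079.579248 + $19,974.20112 = $42,633.458784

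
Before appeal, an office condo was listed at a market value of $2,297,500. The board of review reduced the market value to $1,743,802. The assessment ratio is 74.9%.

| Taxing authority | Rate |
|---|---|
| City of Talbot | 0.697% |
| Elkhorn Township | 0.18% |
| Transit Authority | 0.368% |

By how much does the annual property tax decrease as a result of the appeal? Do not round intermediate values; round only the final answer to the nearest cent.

Old assessed value = $2,297,500 × 0.749 = $1,720,827.5
New assessed value = $1,743,802 × 0.749 = $1,306,107.698
Combined rate = 0.00697 + 0.0018 + 0.00368 = 0.01245
Old tax = $1,720,827.5 × 0.01245 = $21,424.302375
New tax = $1,306,107.698 × 0.01245 = $16,261.0408401
Reduction = $21,424.302375 − $16,261.0408401 = $5,163.2615349

$5,163.26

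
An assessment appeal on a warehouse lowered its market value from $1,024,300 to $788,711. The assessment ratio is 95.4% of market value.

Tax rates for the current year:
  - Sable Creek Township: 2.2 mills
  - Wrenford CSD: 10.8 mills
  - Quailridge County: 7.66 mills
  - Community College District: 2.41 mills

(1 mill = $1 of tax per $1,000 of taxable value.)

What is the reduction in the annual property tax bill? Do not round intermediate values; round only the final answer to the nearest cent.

Old assessed value = $1,024,300 × 0.954 = $977,182.2
New assessed value = $788,711 × 0.954 = $752,430.294
Combined rate = 0.0022 + 0.0108 + 0.00766 + 0.00241 = 0.02307
Old tax = $977,182.2 × 0.02307 = $22,543.593354
New tax = $752,430.294 × 0.02307 = $17,358.56688258
Reduction = $22,543.593354 − $17,358.56688258 = $5,185.02647142

$5,185.03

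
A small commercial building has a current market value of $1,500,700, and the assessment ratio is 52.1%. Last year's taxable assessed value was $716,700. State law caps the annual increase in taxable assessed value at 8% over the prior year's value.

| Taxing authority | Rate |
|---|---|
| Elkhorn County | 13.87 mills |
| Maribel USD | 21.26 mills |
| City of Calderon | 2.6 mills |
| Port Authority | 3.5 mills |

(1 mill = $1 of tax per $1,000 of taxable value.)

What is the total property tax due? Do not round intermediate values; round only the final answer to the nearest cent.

$31,913.50

Uncapped assessed value = $1,500,700 × 0.521 = $781,864.7
Cap limit = $716,700 × 1.08 = $774,036
Taxable assessed value = min($781,864.7, $774,036) = $774,036 (cap binds)
Elkhorn County: $774,036 × 0.01387 = $10,735.87932
Maribel USD: $774,036 × 0.02126 = $16,456.00536
City of Calderon: $774,036 × 0.0026 = $2,012.4936
Port Authority: $774,036 × 0.0035 = $2,709.126
Total = $31,913.50428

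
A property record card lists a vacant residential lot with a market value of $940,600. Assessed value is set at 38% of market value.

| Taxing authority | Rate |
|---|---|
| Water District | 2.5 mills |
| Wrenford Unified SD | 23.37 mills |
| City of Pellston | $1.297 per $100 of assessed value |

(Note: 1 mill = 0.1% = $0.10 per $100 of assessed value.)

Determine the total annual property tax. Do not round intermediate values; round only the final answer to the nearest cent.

Assessed value = $940,600 × 0.38 = $357,428
Water District: $357,428 × 0.0025 = $893.57
Wrenford Unified SD: $357,428 × 0.02337 = $8,353.09236
City of Pellston: $357,428 × 0.01297 = $4,635.84116
Total = $13,882.50352

$13,882.50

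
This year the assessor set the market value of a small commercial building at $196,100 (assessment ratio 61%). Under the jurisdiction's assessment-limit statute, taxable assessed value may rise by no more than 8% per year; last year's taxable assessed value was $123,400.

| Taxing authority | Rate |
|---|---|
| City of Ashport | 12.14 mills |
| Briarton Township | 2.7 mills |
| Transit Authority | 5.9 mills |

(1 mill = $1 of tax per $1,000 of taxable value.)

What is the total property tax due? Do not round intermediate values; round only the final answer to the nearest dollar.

Uncapped assessed value = $196,100 × 0.61 = $119,621
Cap limit = $123,400 × 1.08 = $133,272
Taxable assessed value = min($119,621, $133,272) = $119,621 (cap does not bind)
City of Ashport: $119,621 × 0.01214 = $1,452.19894
Briarton Township: $119,621 × 0.0027 = $322.9767
Transit Authority: $119,621 × 0.0059 = $705.7639
Total = $2,480.93954

$2,481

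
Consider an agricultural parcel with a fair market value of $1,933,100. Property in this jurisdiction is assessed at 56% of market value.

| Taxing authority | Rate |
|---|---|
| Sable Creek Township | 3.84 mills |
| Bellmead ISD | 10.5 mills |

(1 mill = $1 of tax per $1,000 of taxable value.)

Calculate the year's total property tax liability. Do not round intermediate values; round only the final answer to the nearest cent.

Assessed value = $1,933,100 × 0.56 = $1,082,536
Sable Creek Township: $1,082,536 × 0.00384 = $4,156.93824
Bellmead ISD: $1,082,536 × 0.0105 = $11,366.628
Total = $4,156.93824 + $11,366.628 = $15,523.56624

$15,523.57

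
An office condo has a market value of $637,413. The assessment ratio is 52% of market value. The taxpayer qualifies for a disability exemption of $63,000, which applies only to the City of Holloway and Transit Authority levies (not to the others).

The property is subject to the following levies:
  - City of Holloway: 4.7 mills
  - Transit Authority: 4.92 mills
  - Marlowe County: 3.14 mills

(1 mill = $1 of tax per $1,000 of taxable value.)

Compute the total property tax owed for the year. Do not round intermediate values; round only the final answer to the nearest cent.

$3,623.30

Assessed value = $637,413 × 0.52 = $331,454.76
City of Holloway: ($331,454.76 − $63,000) × 0.0047 = $268,454.76 × 0.0047 = $1,261.737372
Transit Authority: ($331,454.76 − $63,000) × 0.00492 = $268,454.76 × 0.00492 = $1,320.7974192
Marlowe County: $331,454.76 × 0.00314 = $1,040.7679464
Total = $3,623.3027376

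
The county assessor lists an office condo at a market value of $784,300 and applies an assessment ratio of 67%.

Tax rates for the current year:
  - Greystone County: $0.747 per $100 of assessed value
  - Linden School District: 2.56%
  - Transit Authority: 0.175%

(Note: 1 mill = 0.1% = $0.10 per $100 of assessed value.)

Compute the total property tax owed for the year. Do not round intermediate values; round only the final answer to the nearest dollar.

Assessed value = $784,300 × 0.67 = $525,481
Greystone County: $525,481 × 0.00747 = $3,925.34307
Linden School District: $525,481 × 0.0256 = $13,452.3136
Transit Authority: $525,481 × 0.00175 = $919.59175
Total = $18,297.24842

$18,297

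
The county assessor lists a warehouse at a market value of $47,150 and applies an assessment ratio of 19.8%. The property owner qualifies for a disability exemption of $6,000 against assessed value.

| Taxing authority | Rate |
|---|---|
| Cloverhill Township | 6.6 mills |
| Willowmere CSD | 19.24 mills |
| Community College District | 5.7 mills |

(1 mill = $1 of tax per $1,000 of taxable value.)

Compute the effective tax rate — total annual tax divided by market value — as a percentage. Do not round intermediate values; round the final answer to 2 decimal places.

0.22%

Assessed value = $47,150 × 0.198 = $9,335.7
Taxable value = $9,335.7 − $6,000 = $3,335.7
Cloverhill Township: $3,335.7 × 0.0066 = $22.01562
Willowmere CSD: $3,335.7 × 0.01924 = $64.178868
Community College District: $3,335.7 × 0.0057 = $19.01349
Total tax = $105.207978
Effective rate = $105.207978 ÷ $47,150 = 0.22% of market value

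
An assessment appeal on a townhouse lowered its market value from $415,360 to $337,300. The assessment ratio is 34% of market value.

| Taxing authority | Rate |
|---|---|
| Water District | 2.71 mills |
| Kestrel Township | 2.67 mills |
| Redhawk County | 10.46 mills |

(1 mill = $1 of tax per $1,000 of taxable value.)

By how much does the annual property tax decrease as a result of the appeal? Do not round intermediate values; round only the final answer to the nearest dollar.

$420

Old assessed value = $415,360 × 0.34 = $141,222.4
New assessed value = $337,300 × 0.34 = $114,682
Combined rate = 0.00271 + 0.00267 + 0.01046 = 0.01584
Old tax = $141,222.4 × 0.01584 = $2,236.962816
New tax = $114,682 × 0.01584 = $1,816.56288
Reduction = $2,236.962816 − $1,816.56288 = $420.399936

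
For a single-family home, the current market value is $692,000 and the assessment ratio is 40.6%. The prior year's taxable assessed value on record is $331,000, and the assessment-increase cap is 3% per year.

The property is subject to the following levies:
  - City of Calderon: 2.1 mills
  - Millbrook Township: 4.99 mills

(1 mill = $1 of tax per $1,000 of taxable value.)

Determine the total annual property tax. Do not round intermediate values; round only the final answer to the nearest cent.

$1,991.95

Uncapped assessed value = $692,000 × 0.406 = $280,952
Cap limit = $331,000 × 1.03 = $340,930
Taxable assessed value = min($280,952, $340,930) = $280,952 (cap does not bind)
City of Calderon: $280,952 × 0.0021 = $589.9992
Millbrook Township: $280,952 × 0.00499 = $1,401.95048
Total = $1,991.94968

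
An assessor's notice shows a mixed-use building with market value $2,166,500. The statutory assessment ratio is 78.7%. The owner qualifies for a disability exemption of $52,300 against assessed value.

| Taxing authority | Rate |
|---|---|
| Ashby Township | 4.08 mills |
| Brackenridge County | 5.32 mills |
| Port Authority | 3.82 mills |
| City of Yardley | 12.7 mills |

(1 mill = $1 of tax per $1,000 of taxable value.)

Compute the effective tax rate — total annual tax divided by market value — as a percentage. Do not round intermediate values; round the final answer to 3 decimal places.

1.977%

Assessed value = $2,166,500 × 0.787 = $1,705,035.5
Taxable value = $1,705,035.5 − $52,300 = $1,652,735.5
Ashby Township: $1,652,735.5 × 0.00408 = $6,743.16084
Brackenridge County: $1,652,735.5 × 0.00532 = $8,792.55286
Port Authority: $1,652,735.5 × 0.00382 = $6,313.44961
City of Yardley: $1,652,735.5 × 0.0127 = $20,989.74085
Total tax = $42,838.90416
Effective rate = $42,838.90416 ÷ $2,166,500 = 1.977% of market value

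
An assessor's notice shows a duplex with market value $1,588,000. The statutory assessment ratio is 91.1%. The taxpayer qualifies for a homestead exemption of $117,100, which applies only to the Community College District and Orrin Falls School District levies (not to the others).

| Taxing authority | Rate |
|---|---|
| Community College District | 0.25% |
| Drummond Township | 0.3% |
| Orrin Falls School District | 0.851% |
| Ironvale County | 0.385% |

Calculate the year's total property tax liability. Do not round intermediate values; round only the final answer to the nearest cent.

$24,548.22

Assessed value = $1,588,000 × 0.911 = $1,446,668
Community College District: ($1,446,668 − $117,100) × 0.0025 = $1,329,568 × 0.0025 = $3,323.92
Drummond Township: $1,446,668 × 0.003 = $4,340.004
Orrin Falls School District: ($1,446,668 − $117,100) × 0.00851 = $1,329,568 × 0.00851 = $11,314.62368
Ironvale County: $1,446,668 × 0.00385 = $5,569.6718
Total = $24,548.21948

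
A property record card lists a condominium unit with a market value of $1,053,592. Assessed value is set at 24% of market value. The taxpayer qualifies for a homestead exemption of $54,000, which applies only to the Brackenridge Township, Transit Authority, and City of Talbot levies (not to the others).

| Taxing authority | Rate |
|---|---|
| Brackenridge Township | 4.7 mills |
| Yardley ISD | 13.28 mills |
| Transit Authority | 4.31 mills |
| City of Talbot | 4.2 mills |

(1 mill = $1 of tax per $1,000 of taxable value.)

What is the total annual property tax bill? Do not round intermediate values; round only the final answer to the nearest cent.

Assessed value = $1,053,592 × 0.24 = $252,862.08
Brackenridge Township: ($252,862.08 − $54,000) × 0.0047 = $198,862.08 × 0.0047 = $934.651776
Yardley ISD: $252,862.08 × 0.01328 = $3,358.0084224
Transit Authority: ($252,862.08 − $54,000) × 0.00431 = $198,862.08 × 0.00431 = $857.0955648
City of Talbot: ($252,862.08 − $54,000) × 0.0042 = $198,862.08 × 0.0042 = $835.220736
Total = $5,984.9764992

$5,984.98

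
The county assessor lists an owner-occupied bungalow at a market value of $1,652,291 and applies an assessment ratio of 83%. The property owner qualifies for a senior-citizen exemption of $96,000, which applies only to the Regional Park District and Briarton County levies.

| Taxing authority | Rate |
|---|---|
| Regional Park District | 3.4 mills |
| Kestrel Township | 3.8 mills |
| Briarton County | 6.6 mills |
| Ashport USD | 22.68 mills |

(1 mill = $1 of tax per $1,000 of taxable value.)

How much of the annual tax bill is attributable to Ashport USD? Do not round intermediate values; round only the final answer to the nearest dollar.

$31,103

Assessed value = $1,652,291 × 0.83 = $1,371,401.53
Ashport USD taxable value = $1,371,401.53 (exemption does not apply)
Ashport USD levy = $1,371,401.53 × 0.02268 = $31,103.3867004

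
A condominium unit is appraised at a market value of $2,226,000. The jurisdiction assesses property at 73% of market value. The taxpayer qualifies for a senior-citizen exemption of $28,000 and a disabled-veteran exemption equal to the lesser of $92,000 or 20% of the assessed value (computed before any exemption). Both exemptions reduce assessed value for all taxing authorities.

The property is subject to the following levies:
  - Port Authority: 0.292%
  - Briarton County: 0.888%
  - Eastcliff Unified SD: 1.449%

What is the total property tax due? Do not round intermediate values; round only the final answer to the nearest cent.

$39,565.92

Assessed value = $2,226,000 × 0.73 = $1,624,980
Disabled-veteran exemption = min($92,000, 20% × $1,624,980) = min($92,000, $324,996) = $92,000 (dollar cap binds)
Taxable value = $1,624,980 − $28,000 − $92,000 = $1,504,980
Port Authority: $1,504,980 × 0.00292 = $4,394.5416
Briarton County: $1,504,980 × 0.00888 = $13,364.2224
Eastcliff Unified SD: $1,504,980 × 0.01449 = $21,807.1602
Total = $39,565.9242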